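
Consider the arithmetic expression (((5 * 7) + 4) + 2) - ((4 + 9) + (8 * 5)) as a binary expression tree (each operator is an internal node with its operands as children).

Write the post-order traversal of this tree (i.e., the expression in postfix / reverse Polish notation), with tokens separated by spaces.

5 7 * 4 + 2 + 4 9 + 8 5 * + -

Post-order on an expression tree gives postfix notation: for each operator, emit left operand, right operand, then the operator.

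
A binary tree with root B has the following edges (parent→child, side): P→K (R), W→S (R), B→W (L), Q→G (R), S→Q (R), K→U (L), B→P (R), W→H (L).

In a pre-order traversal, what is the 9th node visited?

U

Pre-order visits the node, then its left subtree, then its right subtree.
Visit B.
At B: go left to W.
  Visit W.
  At W: go left to H.
    H is a leaf — visit H.
  At W: go right to S.
    Visit S.
    At S: no left child.
    At S: go right to Q.
      Visit Q.
      At Q: no left child.
      At Q: go right to G.
        G is a leaf — visit G.
At B: go right to P.
  Visit P.
  At P: no left child.
  At P: go right to K.
    Visit K.
    At K: go left to U.
      U is a leaf — visit U.
    At K: no right child.
Full pre-order sequence: B, W, H, S, Q, G, P, K, U.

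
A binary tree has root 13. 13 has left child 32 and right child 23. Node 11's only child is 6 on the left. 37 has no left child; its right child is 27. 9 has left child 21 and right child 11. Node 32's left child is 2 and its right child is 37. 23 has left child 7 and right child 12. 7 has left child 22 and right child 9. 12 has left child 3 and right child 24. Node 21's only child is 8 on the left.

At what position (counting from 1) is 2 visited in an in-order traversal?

In-order visits the left subtree, then the node, then the right subtree.
At 13: go left to 32.
  At 32: go left to 2.
    2 is a leaf — visit 2.
  Visit 32.
  At 32: go right to 37.
    At 37: no left child.
    Visit 37.
    At 37: go right to 27.
      27 is a leaf — visit 27.
Visit 13.
At 13: go right to 23.
  At 23: go left to 7.
    At 7: go left to 22.
      22 is a leaf — visit 22.
    Visit 7.
    At 7: go right to 9.
      At 9: go left to 21.
        At 21: go left to 8.
          8 is a leaf — visit 8.
        Visit 21.
        At 21: no right child.
      Visit 9.
      At 9: go right to 11.
        At 11: go left to 6.
          6 is a leaf — visit 6.
        Visit 11.
        At 11: no right child.
  Visit 23.
  At 23: go right to 12.
    At 12: go left to 3.
      3 is a leaf — visit 3.
    Visit 12.
    At 12: go right to 24.
      24 is a leaf — visit 24.
Full in-order sequence: 2, 32, 37, 27, 13, 22, 7, 8, 21, 9, 6, 11, 23, 3, 12, 24.

1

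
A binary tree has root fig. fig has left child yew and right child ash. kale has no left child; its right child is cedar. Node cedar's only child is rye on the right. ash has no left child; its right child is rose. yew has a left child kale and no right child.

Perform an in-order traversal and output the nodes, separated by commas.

kale, cedar, rye, yew, fig, ash, rose

In-order visits the left subtree, then the node, then the right subtree.
At fig: go left to yew.
  At yew: go left to kale.
    At kale: no left child.
    Visit kale.
    At kale: go right to cedar.
      At cedar: no left child.
      Visit cedar.
      At cedar: go right to rye.
        rye is a leaf — visit rye.
  Visit yew.
  At yew: no right child.
Visit fig.
At fig: go right to ash.
  At ash: no left child.
  Visit ash.
  At ash: go right to rose.
    rose is a leaf — visit rose.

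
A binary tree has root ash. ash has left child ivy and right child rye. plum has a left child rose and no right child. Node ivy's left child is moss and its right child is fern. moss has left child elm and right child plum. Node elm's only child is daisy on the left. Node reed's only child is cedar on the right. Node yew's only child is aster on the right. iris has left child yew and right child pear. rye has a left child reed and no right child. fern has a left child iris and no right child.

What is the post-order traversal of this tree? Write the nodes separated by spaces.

Post-order visits the left subtree, then the right subtree, then the node.
At ash: go left to ivy.
  At ivy: go left to moss.
    At moss: go left to elm.
      At elm: go left to daisy.
        daisy is a leaf — visit daisy.
      At elm: no right child.
      Visit elm.
    At moss: go right to plum.
      At plum: go left to rose.
        rose is a leaf — visit rose.
      At plum: no right child.
      Visit plum.
    Visit moss.
  At ivy: go right to fern.
    At fern: go left to iris.
      At iris: go left to yew.
        At yew: no left child.
        At yew: go right to aster.
          aster is a leaf — visit aster.
        Visit yew.
      At iris: go right to pear.
        pear is a leaf — visit pear.
      Visit iris.
    At fern: no right child.
    Visit fern.
  Visit ivy.
At ash: go right to rye.
  At rye: go left to reed.
    At reed: no left child.
    At reed: go right to cedar.
      cedar is a leaf — visit cedar.
    Visit reed.
  At rye: no right child.
  Visit rye.
Visit ash.

daisy elm rose plum moss aster yew pear iris fern ivy cedar reed rye ash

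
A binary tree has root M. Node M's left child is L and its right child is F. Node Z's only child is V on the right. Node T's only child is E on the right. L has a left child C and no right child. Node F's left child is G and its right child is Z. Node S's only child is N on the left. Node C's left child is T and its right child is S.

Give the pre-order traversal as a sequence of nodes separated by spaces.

Pre-order visits the node, then its left subtree, then its right subtree.
Visit M.
At M: go left to L.
  Visit L.
  At L: go left to C.
    Visit C.
    At C: go left to T.
      Visit T.
      At T: no left child.
      At T: go right to E.
        E is a leaf — visit E.
    At C: go right to S.
      Visit S.
      At S: go left to N.
        N is a leaf — visit N.
      At S: no right child.
  At L: no right child.
At M: go right to F.
  Visit F.
  At F: go left to G.
    G is a leaf — visit G.
  At F: go right to Z.
    Visit Z.
    At Z: no left child.
    At Z: go right to V.
      V is a leaf — visit V.

M L C T E S N F G Z V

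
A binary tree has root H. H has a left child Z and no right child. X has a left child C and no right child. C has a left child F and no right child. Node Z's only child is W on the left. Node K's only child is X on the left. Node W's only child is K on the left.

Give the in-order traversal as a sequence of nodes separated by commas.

In-order visits the left subtree, then the node, then the right subtree.
At H: go left to Z.
  At Z: go left to W.
    At W: go left to K.
      At K: go left to X.
        At X: go left to C.
          At C: go left to F.
            F is a leaf — visit F.
          Visit C.
          At C: no right child.
        Visit X.
        At X: no right child.
      Visit K.
      At K: no right child.
    Visit W.
    At W: no right child.
  Visit Z.
  At Z: no right child.
Visit H.
At H: no right child.

F, C, X, K, W, Z, H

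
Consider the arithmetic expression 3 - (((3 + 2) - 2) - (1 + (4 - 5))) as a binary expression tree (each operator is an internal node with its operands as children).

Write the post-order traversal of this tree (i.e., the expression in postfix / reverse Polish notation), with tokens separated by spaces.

Post-order on an expression tree gives postfix notation: for each operator, emit left operand, right operand, then the operator.

3 3 2 + 2 - 1 4 5 - + - -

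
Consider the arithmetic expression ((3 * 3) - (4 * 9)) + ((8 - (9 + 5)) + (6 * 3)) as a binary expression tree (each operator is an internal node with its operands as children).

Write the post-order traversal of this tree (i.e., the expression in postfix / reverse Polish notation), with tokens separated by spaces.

Post-order on an expression tree gives postfix notation: for each operator, emit left operand, right operand, then the operator.

3 3 * 4 9 * - 8 9 5 + - 6 3 * + +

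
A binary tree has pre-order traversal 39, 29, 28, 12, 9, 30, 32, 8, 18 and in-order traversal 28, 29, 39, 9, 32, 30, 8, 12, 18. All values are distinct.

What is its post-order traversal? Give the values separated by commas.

28, 29, 32, 8, 30, 9, 18, 12, 39

The first element of pre-order is the root; it splits in-order into left and right subtrees.
Root 39: left subtree has 2 nodes {28, 29}, right has 6 {9, 32, 30, 8, 12, 18}.
  Root 29: left subtree has 1 node {28}, right has 0 { }.
  Root 12: left subtree has 4 nodes {9, 32, 30, 8}, right has 1 {18}.
    Root 9: left subtree has 0 nodes { }, right has 3 {32, 30, 8}.
      Root 30: left subtree has 1 node {32}, right has 1 {8}.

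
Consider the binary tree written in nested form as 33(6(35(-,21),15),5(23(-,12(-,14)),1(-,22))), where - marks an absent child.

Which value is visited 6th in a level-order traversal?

Level-order visits nodes level by level from the root, left to right within each level.
Level 0: 33
Level 1: 6, 5
Level 2: 35, 15, 23, 1
Level 3: 21, 12, 22
Level 4: 14
Full level-order sequence: 33, 6, 5, 35, 15, 23, 1, 21, 12, 22, 14.

23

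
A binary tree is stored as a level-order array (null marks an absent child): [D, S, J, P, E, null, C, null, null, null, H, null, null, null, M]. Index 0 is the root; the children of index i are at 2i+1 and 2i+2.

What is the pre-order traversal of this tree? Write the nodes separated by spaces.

Pre-order visits the node, then its left subtree, then its right subtree.
Visit D.
At D: go left to S.
  Visit S.
  At S: go left to P.
    P is a leaf — visit P.
  At S: go right to E.
    Visit E.
    At E: no left child.
    At E: go right to H.
      H is a leaf — visit H.
At D: go right to J.
  Visit J.
  At J: no left child.
  At J: go right to C.
    Visit C.
    At C: no left child.
    At C: go right to M.
      M is a leaf — visit M.

D S P E H J C M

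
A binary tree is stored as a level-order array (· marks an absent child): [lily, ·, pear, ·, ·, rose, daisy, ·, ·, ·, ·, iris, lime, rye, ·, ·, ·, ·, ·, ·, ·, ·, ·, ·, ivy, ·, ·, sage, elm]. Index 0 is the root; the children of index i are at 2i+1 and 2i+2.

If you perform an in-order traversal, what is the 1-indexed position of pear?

6

In-order visits the left subtree, then the node, then the right subtree.
At lily: no left child.
Visit lily.
At lily: go right to pear.
  At pear: go left to rose.
    At rose: go left to iris.
      At iris: no left child.
      Visit iris.
      At iris: go right to ivy.
        ivy is a leaf — visit ivy.
    Visit rose.
    At rose: go right to lime.
      lime is a leaf — visit lime.
  Visit pear.
  At pear: go right to daisy.
    At daisy: go left to rye.
      At rye: go left to sage.
        sage is a leaf — visit sage.
      Visit rye.
      At rye: go right to elm.
        elm is a leaf — visit elm.
    Visit daisy.
    At daisy: no right child.
Full in-order sequence: lily, iris, ivy, rose, lime, pear, sage, rye, elm, daisy.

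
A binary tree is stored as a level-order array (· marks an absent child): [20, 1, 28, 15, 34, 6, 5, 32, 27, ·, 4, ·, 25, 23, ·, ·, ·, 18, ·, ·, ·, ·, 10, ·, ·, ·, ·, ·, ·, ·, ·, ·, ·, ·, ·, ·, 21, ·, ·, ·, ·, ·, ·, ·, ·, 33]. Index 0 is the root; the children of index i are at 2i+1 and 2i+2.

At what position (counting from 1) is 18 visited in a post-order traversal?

3

Post-order visits the left subtree, then the right subtree, then the node.
At 20: go left to 1.
  At 1: go left to 15.
    At 15: go left to 32.
      32 is a leaf — visit 32.
    At 15: go right to 27.
      At 27: go left to 18.
        At 18: no left child.
        At 18: go right to 21.
          21 is a leaf — visit 21.
        Visit 18.
      At 27: no right child.
      Visit 27.
    Visit 15.
  At 1: go right to 34.
    At 34: no left child.
    At 34: go right to 4.
      At 4: no left child.
      At 4: go right to 10.
        At 10: go left to 33.
          33 is a leaf — visit 33.
        At 10: no right child.
        Visit 10.
      Visit 4.
    Visit 34.
  Visit 1.
At 20: go right to 28.
  At 28: go left to 6.
    At 6: no left child.
    At 6: go right to 25.
      25 is a leaf — visit 25.
    Visit 6.
  At 28: go right to 5.
    At 5: go left to 23.
      23 is a leaf — visit 23.
    At 5: no right child.
    Visit 5.
  Visit 28.
Visit 20.
Full post-order sequence: 32, 21, 18, 27, 15, 33, 10, 4, 34, 1, 25, 6, 23, 5, 28, 20.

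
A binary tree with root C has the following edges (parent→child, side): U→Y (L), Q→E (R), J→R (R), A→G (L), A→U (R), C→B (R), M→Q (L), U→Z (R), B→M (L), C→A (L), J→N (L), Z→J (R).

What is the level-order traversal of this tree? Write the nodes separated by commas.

C, A, B, G, U, M, Y, Z, Q, J, E, N, R

Level-order visits nodes level by level from the root, left to right within each level.
Level 0: C
Level 1: A, B
Level 2: G, U, M
Level 3: Y, Z, Q
Level 4: J, E
Level 5: N, R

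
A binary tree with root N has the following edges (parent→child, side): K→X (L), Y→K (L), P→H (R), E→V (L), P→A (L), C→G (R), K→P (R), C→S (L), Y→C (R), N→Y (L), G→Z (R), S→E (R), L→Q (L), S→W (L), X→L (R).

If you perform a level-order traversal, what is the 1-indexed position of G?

Level-order visits nodes level by level from the root, left to right within each level.
Level 0: N
Level 1: Y
Level 2: K, C
Level 3: X, P, S, G
Level 4: L, A, H, W, E, Z
Level 5: Q, V
Full level-order sequence: N, Y, K, C, X, P, S, G, L, A, H, W, E, Z, Q, V.

8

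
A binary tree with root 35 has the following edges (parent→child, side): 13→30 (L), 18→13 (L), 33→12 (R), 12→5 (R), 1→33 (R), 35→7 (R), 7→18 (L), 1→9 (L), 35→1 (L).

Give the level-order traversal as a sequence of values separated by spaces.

35 1 7 9 33 18 12 13 5 30

Level-order visits nodes level by level from the root, left to right within each level.
Level 0: 35
Level 1: 1, 7
Level 2: 9, 33, 18
Level 3: 12, 13
Level 4: 5, 30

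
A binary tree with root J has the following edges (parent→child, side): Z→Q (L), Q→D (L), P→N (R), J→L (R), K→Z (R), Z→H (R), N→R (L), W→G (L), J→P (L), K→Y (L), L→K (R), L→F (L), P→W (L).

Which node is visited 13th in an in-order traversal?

In-order visits the left subtree, then the node, then the right subtree.
At J: go left to P.
  At P: go left to W.
    At W: go left to G.
      G is a leaf — visit G.
    Visit W.
    At W: no right child.
  Visit P.
  At P: go right to N.
    At N: go left to R.
      R is a leaf — visit R.
    Visit N.
    At N: no right child.
Visit J.
At J: go right to L.
  At L: go left to F.
    F is a leaf — visit F.
  Visit L.
  At L: go right to K.
    At K: go left to Y.
      Y is a leaf — visit Y.
    Visit K.
    At K: go right to Z.
      At Z: go left to Q.
        At Q: go left to D.
          D is a leaf — visit D.
        Visit Q.
        At Q: no right child.
      Visit Z.
      At Z: go right to H.
        H is a leaf — visit H.
Full in-order sequence: G, W, P, R, N, J, F, L, Y, K, D, Q, Z, H.

Z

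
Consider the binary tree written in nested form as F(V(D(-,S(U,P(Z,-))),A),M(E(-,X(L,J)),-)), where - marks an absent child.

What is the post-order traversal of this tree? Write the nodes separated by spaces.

Post-order visits the left subtree, then the right subtree, then the node.
At F: go left to V.
  At V: go left to D.
    At D: no left child.
    At D: go right to S.
      At S: go left to U.
        U is a leaf — visit U.
      At S: go right to P.
        At P: go left to Z.
          Z is a leaf — visit Z.
        At P: no right child.
        Visit P.
      Visit S.
    Visit D.
  At V: go right to A.
    A is a leaf — visit A.
  Visit V.
At F: go right to M.
  At M: go left to E.
    At E: no left child.
    At E: go right to X.
      At X: go left to L.
        L is a leaf — visit L.
      At X: go right to J.
        J is a leaf — visit J.
      Visit X.
    Visit E.
  At M: no right child.
  Visit M.
Visit F.

U Z P S D A V L J X E M F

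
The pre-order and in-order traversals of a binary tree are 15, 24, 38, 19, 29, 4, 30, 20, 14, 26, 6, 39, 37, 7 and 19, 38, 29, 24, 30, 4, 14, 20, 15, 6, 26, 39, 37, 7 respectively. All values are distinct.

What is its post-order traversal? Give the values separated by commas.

19, 29, 38, 30, 14, 20, 4, 24, 6, 7, 37, 39, 26, 15

The first element of pre-order is the root; it splits in-order into left and right subtrees.
Root 15: left subtree has 8 nodes {19, 38, 29, 24, 30, 4, 14, 20}, right has 5 {6, 26, 39, 37, 7}.
  Root 24: left subtree has 3 nodes {19, 38, 29}, right has 4 {30, 4, 14, 20}.
    Root 38: left subtree has 1 node {19}, right has 1 {29}.
    Root 4: left subtree has 1 node {30}, right has 2 {14, 20}.
      Root 20: left subtree has 1 node {14}, right has 0 { }.
  Root 26: left subtree has 1 node {6}, right has 3 {39, 37, 7}.
    Root 39: left subtree has 0 nodes { }, right has 2 {37, 7}.
      Root 37: left subtree has 0 nodes { }, right has 1 {7}.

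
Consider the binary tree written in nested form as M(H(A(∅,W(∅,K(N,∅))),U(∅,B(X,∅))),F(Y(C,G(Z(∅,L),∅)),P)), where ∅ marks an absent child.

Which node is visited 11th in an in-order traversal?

Y

In-order visits the left subtree, then the node, then the right subtree.
At M: go left to H.
  At H: go left to A.
    At A: no left child.
    Visit A.
    At A: go right to W.
      At W: no left child.
      Visit W.
      At W: go right to K.
        At K: go left to N.
          N is a leaf — visit N.
        Visit K.
        At K: no right child.
  Visit H.
  At H: go right to U.
    At U: no left child.
    Visit U.
    At U: go right to B.
      At B: go left to X.
        X is a leaf — visit X.
      Visit B.
      At B: no right child.
Visit M.
At M: go right to F.
  At F: go left to Y.
    At Y: go left to C.
      C is a leaf — visit C.
    Visit Y.
    At Y: go right to G.
      At G: go left to Z.
        At Z: no left child.
        Visit Z.
        At Z: go right to L.
          L is a leaf — visit L.
      Visit G.
      At G: no right child.
  Visit F.
  At F: go right to P.
    P is a leaf — visit P.
Full in-order sequence: A, W, N, K, H, U, X, B, M, C, Y, Z, L, G, F, P.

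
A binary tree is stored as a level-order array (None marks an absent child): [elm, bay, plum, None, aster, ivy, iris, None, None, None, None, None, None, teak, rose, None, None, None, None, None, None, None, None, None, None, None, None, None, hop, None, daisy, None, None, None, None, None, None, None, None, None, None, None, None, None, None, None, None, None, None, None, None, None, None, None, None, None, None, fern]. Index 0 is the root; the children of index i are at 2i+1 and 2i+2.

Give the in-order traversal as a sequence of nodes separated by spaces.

bay aster elm ivy plum teak fern hop iris rose daisy

In-order visits the left subtree, then the node, then the right subtree.
At elm: go left to bay.
  At bay: no left child.
  Visit bay.
  At bay: go right to aster.
    aster is a leaf — visit aster.
Visit elm.
At elm: go right to plum.
  At plum: go left to ivy.
    ivy is a leaf — visit ivy.
  Visit plum.
  At plum: go right to iris.
    At iris: go left to teak.
      At teak: no left child.
      Visit teak.
      At teak: go right to hop.
        At hop: go left to fern.
          fern is a leaf — visit fern.
        Visit hop.
        At hop: no right child.
    Visit iris.
    At iris: go right to rose.
      At rose: no left child.
      Visit rose.
      At rose: go right to daisy.
        daisy is a leaf — visit daisy.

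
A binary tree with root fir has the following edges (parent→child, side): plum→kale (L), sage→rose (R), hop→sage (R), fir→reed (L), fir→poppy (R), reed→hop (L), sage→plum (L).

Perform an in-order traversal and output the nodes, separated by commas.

hop, kale, plum, sage, rose, reed, fir, poppy

In-order visits the left subtree, then the node, then the right subtree.
At fir: go left to reed.
  At reed: go left to hop.
    At hop: no left child.
    Visit hop.
    At hop: go right to sage.
      At sage: go left to plum.
        At plum: go left to kale.
          kale is a leaf — visit kale.
        Visit plum.
        At plum: no right child.
      Visit sage.
      At sage: go right to rose.
        rose is a leaf — visit rose.
  Visit reed.
  At reed: no right child.
Visit fir.
At fir: go right to poppy.
  poppy is a leaf — visit poppy.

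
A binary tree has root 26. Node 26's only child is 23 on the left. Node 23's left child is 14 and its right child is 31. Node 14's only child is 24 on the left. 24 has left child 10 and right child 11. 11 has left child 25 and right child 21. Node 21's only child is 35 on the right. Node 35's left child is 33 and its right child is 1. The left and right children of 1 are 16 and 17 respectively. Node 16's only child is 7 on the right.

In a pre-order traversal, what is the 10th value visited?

33

Pre-order visits the node, then its left subtree, then its right subtree.
Visit 26.
At 26: go left to 23.
  Visit 23.
  At 23: go left to 14.
    Visit 14.
    At 14: go left to 24.
      Visit 24.
      At 24: go left to 10.
        10 is a leaf — visit 10.
      At 24: go right to 11.
        Visit 11.
        At 11: go left to 25.
          25 is a leaf — visit 25.
        At 11: go right to 21.
          Visit 21.
          At 21: no left child.
          At 21: go right to 35.
            Visit 35.
            At 35: go left to 33.
              33 is a leaf — visit 33.
            At 35: go right to 1.
              Visit 1.
              At 1: go left to 16.
                Visit 16.
                At 16: no left child.
                At 16: go right to 7.
                  7 is a leaf — visit 7.
              At 1: go right to 17.
                17 is a leaf — visit 17.
    At 14: no right child.
  At 23: go right to 31.
    31 is a leaf — visit 31.
At 26: no right child.
Full pre-order sequence: 26, 23, 14, 24, 10, 11, 25, 21, 35, 33, 1, 16, 7, 17, 31.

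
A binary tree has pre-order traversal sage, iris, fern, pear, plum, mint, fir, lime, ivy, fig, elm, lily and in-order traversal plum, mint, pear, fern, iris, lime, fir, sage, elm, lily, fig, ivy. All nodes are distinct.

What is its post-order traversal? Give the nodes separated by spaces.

mint plum pear fern lime fir iris lily elm fig ivy sage

The first element of pre-order is the root; it splits in-order into left and right subtrees.
Root sage: left subtree has 7 nodes {plum, mint, pear, fern, iris, lime, fir}, right has 4 {elm, lily, fig, ivy}.
  Root iris: left subtree has 4 nodes {plum, mint, pear, fern}, right has 2 {lime, fir}.
    Root fern: left subtree has 3 nodes {plum, mint, pear}, right has 0 { }.
      Root pear: left subtree has 2 nodes {plum, mint}, right has 0 { }.
        Root plum: left subtree has 0 nodes { }, right has 1 {mint}.
    Root fir: left subtree has 1 node {lime}, right has 0 { }.
  Root ivy: left subtree has 3 nodes {elm, lily, fig}, right has 0 { }.
    Root fig: left subtree has 2 nodes {elm, lily}, right has 0 { }.
      Root elm: left subtree has 0 nodes { }, right has 1 {lily}.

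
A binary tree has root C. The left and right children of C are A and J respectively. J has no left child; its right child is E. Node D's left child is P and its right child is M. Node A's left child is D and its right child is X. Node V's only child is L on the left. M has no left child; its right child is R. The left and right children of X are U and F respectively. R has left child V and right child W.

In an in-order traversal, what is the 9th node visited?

In-order visits the left subtree, then the node, then the right subtree.
At C: go left to A.
  At A: go left to D.
    At D: go left to P.
      P is a leaf — visit P.
    Visit D.
    At D: go right to M.
      At M: no left child.
      Visit M.
      At M: go right to R.
        At R: go left to V.
          At V: go left to L.
            L is a leaf — visit L.
          Visit V.
          At V: no right child.
        Visit R.
        At R: go right to W.
          W is a leaf — visit W.
  Visit A.
  At A: go right to X.
    At X: go left to U.
      U is a leaf — visit U.
    Visit X.
    At X: go right to F.
      F is a leaf — visit F.
Visit C.
At C: go right to J.
  At J: no left child.
  Visit J.
  At J: go right to E.
    E is a leaf — visit E.
Full in-order sequence: P, D, M, L, V, R, W, A, U, X, F, C, J, E.

U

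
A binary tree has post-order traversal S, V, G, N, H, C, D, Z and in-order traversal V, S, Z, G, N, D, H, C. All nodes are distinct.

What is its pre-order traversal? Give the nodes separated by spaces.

Z V S D N G C H

The last element of post-order is the root; it splits in-order into left and right subtrees.
Root Z: left subtree has 2 nodes {V, S}, right has 5 {G, N, D, H, C}.
  Root V: left subtree has 0 nodes { }, right has 1 {S}.
  Root D: left subtree has 2 nodes {G, N}, right has 2 {H, C}.
    Root N: left subtree has 1 node {G}, right has 0 { }.
    Root C: left subtree has 1 node {H}, right has 0 { }.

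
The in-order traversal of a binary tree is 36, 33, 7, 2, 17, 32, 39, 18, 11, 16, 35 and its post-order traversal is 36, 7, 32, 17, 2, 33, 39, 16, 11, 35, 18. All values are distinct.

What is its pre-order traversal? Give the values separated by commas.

18, 39, 33, 36, 2, 7, 17, 32, 35, 11, 16

The last element of post-order is the root; it splits in-order into left and right subtrees.
Root 18: left subtree has 7 nodes {36, 33, 7, 2, 17, 32, 39}, right has 3 {11, 16, 35}.
  Root 39: left subtree has 6 nodes {36, 33, 7, 2, 17, 32}, right has 0 { }.
    Root 33: left subtree has 1 node {36}, right has 4 {7, 2, 17, 32}.
      Root 2: left subtree has 1 node {7}, right has 2 {17, 32}.
        Root 17: left subtree has 0 nodes { }, right has 1 {32}.
  Root 35: left subtree has 2 nodes {11, 16}, right has 0 { }.
    Root 11: left subtree has 0 nodes { }, right has 1 {16}.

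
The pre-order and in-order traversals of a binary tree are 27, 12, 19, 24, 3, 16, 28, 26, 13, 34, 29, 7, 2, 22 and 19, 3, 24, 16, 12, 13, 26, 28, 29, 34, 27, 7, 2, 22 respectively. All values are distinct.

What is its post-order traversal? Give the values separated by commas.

The first element of pre-order is the root; it splits in-order into left and right subtrees.
Root 27: left subtree has 10 nodes {19, 3, 24, 16, 12, 13, 26, 28, 29, 34}, right has 3 {7, 2, 22}.
  Root 12: left subtree has 4 nodes {19, 3, 24, 16}, right has 5 {13, 26, 28, 29, 34}.
    Root 19: left subtree has 0 nodes { }, right has 3 {3, 24, 16}.
      Root 24: left subtree has 1 node {3}, right has 1 {16}.
    Root 28: left subtree has 2 nodes {13, 26}, right has 2 {29, 34}.
      Root 26: left subtree has 1 node {13}, right has 0 { }.
      Root 34: left subtree has 1 node {29}, right has 0 { }.
  Root 7: left subtree has 0 nodes { }, right has 2 {2, 22}.
    Root 2: left subtree has 0 nodes { }, right has 1 {22}.

3, 16, 24, 19, 13, 26, 29, 34, 28, 12, 22, 2, 7, 27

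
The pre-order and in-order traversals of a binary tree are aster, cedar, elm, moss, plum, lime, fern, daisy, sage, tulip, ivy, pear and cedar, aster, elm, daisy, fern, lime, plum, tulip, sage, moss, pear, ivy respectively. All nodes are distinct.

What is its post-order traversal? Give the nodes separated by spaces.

The first element of pre-order is the root; it splits in-order into left and right subtrees.
Root aster: left subtree has 1 node {cedar}, right has 10 {elm, daisy, fern, lime, plum, tulip, sage, moss, pear, ivy}.
  Root elm: left subtree has 0 nodes { }, right has 9 {daisy, fern, lime, plum, tulip, sage, moss, pear, ivy}.
    Root moss: left subtree has 6 nodes {daisy, fern, lime, plum, tulip, sage}, right has 2 {pear, ivy}.
      Root plum: left subtree has 3 nodes {daisy, fern, lime}, right has 2 {tulip, sage}.
        Root lime: left subtree has 2 nodes {daisy, fern}, right has 0 { }.
          Root fern: left subtree has 1 node {daisy}, right has 0 { }.
        Root sage: left subtree has 1 node {tulip}, right has 0 { }.
      Root ivy: left subtree has 1 node {pear}, right has 0 { }.

cedar daisy fern lime tulip sage plum pear ivy moss elm aster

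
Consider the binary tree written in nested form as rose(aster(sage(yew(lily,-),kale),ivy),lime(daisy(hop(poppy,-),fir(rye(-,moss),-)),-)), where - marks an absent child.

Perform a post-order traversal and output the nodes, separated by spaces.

lily yew kale sage ivy aster poppy hop moss rye fir daisy lime rose

Post-order visits the left subtree, then the right subtree, then the node.
At rose: go left to aster.
  At aster: go left to sage.
    At sage: go left to yew.
      At yew: go left to lily.
        lily is a leaf — visit lily.
      At yew: no right child.
      Visit yew.
    At sage: go right to kale.
      kale is a leaf — visit kale.
    Visit sage.
  At aster: go right to ivy.
    ivy is a leaf — visit ivy.
  Visit aster.
At rose: go right to lime.
  At lime: go left to daisy.
    At daisy: go left to hop.
      At hop: go left to poppy.
        poppy is a leaf — visit poppy.
      At hop: no right child.
      Visit hop.
    At daisy: go right to fir.
      At fir: go left to rye.
        At rye: no left child.
        At rye: go right to moss.
          moss is a leaf — visit moss.
        Visit rye.
      At fir: no right child.
      Visit fir.
    Visit daisy.
  At lime: no right child.
  Visit lime.
Visit rose.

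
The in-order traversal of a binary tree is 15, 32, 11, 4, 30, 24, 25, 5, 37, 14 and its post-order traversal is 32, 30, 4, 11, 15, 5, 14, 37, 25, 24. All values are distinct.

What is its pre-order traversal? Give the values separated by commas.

24, 15, 11, 32, 4, 30, 25, 37, 5, 14

The last element of post-order is the root; it splits in-order into left and right subtrees.
Root 24: left subtree has 5 nodes {15, 32, 11, 4, 30}, right has 4 {25, 5, 37, 14}.
  Root 15: left subtree has 0 nodes { }, right has 4 {32, 11, 4, 30}.
    Root 11: left subtree has 1 node {32}, right has 2 {4, 30}.
      Root 4: left subtree has 0 nodes { }, right has 1 {30}.
  Root 25: left subtree has 0 nodes { }, right has 3 {5, 37, 14}.
    Root 37: left subtree has 1 node {5}, right has 1 {14}.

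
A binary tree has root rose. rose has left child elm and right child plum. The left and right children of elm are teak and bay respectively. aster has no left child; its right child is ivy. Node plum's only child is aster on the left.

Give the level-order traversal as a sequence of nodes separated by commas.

Level-order visits nodes level by level from the root, left to right within each level.
Level 0: rose
Level 1: elm, plum
Level 2: teak, bay, aster
Level 3: ivy

rose, elm, plum, teak, bay, aster, ivy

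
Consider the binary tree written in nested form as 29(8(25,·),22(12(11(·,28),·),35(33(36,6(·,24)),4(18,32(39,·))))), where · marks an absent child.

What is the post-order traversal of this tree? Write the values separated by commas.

25, 8, 28, 11, 12, 36, 24, 6, 33, 18, 39, 32, 4, 35, 22, 29

Post-order visits the left subtree, then the right subtree, then the node.
At 29: go left to 8.
  At 8: go left to 25.
    25 is a leaf — visit 25.
  At 8: no right child.
  Visit 8.
At 29: go right to 22.
  At 22: go left to 12.
    At 12: go left to 11.
      At 11: no left child.
      At 11: go right to 28.
        28 is a leaf — visit 28.
      Visit 11.
    At 12: no right child.
    Visit 12.
  At 22: go right to 35.
    At 35: go left to 33.
      At 33: go left to 36.
        36 is a leaf — visit 36.
      At 33: go right to 6.
        At 6: no left child.
        At 6: go right to 24.
          24 is a leaf — visit 24.
        Visit 6.
      Visit 33.
    At 35: go right to 4.
      At 4: go left to 18.
        18 is a leaf — visit 18.
      At 4: go right to 32.
        At 32: go left to 39.
          39 is a leaf — visit 39.
        At 32: no right child.
        Visit 32.
      Visit 4.
    Visit 35.
  Visit 22.
Visit 29.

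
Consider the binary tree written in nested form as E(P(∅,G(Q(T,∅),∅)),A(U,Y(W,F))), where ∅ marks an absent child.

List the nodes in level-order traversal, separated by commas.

E, P, A, G, U, Y, Q, W, F, T

Level-order visits nodes level by level from the root, left to right within each level.
Level 0: E
Level 1: P, A
Level 2: G, U, Y
Level 3: Q, W, F
Level 4: T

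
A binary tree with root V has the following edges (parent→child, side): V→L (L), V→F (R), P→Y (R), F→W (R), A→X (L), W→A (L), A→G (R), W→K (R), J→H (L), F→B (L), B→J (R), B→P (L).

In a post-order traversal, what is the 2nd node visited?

Post-order visits the left subtree, then the right subtree, then the node.
At V: go left to L.
  L is a leaf — visit L.
At V: go right to F.
  At F: go left to B.
    At B: go left to P.
      At P: no left child.
      At P: go right to Y.
        Y is a leaf — visit Y.
      Visit P.
    At B: go right to J.
      At J: go left to H.
        H is a leaf — visit H.
      At J: no right child.
      Visit J.
    Visit B.
  At F: go right to W.
    At W: go left to A.
      At A: go left to X.
        X is a leaf — visit X.
      At A: go right to G.
        G is a leaf — visit G.
      Visit A.
    At W: go right to K.
      K is a leaf — visit K.
    Visit W.
  Visit F.
Visit V.
Full post-order sequence: L, Y, P, H, J, B, X, G, A, K, W, F, V.

Y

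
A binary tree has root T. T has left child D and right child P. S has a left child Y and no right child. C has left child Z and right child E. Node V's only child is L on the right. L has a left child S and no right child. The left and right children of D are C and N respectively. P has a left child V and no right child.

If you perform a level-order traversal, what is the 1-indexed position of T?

Level-order visits nodes level by level from the root, left to right within each level.
Level 0: T
Level 1: D, P
Level 2: C, N, V
Level 3: Z, E, L
Level 4: S
Level 5: Y
Full level-order sequence: T, D, P, C, N, V, Z, E, L, S, Y.

1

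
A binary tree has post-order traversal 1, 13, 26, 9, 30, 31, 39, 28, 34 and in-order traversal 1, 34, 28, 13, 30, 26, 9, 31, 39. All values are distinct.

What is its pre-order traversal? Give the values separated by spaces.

The last element of post-order is the root; it splits in-order into left and right subtrees.
Root 34: left subtree has 1 node {1}, right has 7 {28, 13, 30, 26, 9, 31, 39}.
  Root 28: left subtree has 0 nodes { }, right has 6 {13, 30, 26, 9, 31, 39}.
    Root 39: left subtree has 5 nodes {13, 30, 26, 9, 31}, right has 0 { }.
      Root 31: left subtree has 4 nodes {13, 30, 26, 9}, right has 0 { }.
        Root 30: left subtree has 1 node {13}, right has 2 {26, 9}.
          Root 9: left subtree has 1 node {26}, right has 0 { }.

34 1 28 39 31 30 13 9 26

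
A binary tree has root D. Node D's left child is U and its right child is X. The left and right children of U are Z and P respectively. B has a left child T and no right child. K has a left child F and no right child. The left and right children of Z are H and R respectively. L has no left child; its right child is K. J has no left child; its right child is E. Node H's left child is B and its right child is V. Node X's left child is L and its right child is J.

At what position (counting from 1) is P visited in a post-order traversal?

Post-order visits the left subtree, then the right subtree, then the node.
At D: go left to U.
  At U: go left to Z.
    At Z: go left to H.
      At H: go left to B.
        At B: go left to T.
          T is a leaf — visit T.
        At B: no right child.
        Visit B.
      At H: go right to V.
        V is a leaf — visit V.
      Visit H.
    At Z: go right to R.
      R is a leaf — visit R.
    Visit Z.
  At U: go right to P.
    P is a leaf — visit P.
  Visit U.
At D: go right to X.
  At X: go left to L.
    At L: no left child.
    At L: go right to K.
      At K: go left to F.
        F is a leaf — visit F.
      At K: no right child.
      Visit K.
    Visit L.
  At X: go right to J.
    At J: no left child.
    At J: go right to E.
      E is a leaf — visit E.
    Visit J.
  Visit X.
Visit D.
Full post-order sequence: T, B, V, H, R, Z, P, U, F, K, L, E, J, X, D.

7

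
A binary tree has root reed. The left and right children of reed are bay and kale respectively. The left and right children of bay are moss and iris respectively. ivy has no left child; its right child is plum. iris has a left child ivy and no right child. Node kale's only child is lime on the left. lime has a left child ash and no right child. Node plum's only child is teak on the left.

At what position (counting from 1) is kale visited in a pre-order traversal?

8

Pre-order visits the node, then its left subtree, then its right subtree.
Visit reed.
At reed: go left to bay.
  Visit bay.
  At bay: go left to moss.
    moss is a leaf — visit moss.
  At bay: go right to iris.
    Visit iris.
    At iris: go left to ivy.
      Visit ivy.
      At ivy: no left child.
      At ivy: go right to plum.
        Visit plum.
        At plum: go left to teak.
          teak is a leaf — visit teak.
        At plum: no right child.
    At iris: no right child.
At reed: go right to kale.
  Visit kale.
  At kale: go left to lime.
    Visit lime.
    At lime: go left to ash.
      ash is a leaf — visit ash.
    At lime: no right child.
  At kale: no right child.
Full pre-order sequence: reed, bay, moss, iris, ivy, plum, teak, kale, lime, ash.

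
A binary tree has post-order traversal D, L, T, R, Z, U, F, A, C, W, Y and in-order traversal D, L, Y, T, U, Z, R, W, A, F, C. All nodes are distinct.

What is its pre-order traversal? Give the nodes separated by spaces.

The last element of post-order is the root; it splits in-order into left and right subtrees.
Root Y: left subtree has 2 nodes {D, L}, right has 8 {T, U, Z, R, W, A, F, C}.
  Root L: left subtree has 1 node {D}, right has 0 { }.
  Root W: left subtree has 4 nodes {T, U, Z, R}, right has 3 {A, F, C}.
    Root U: left subtree has 1 node {T}, right has 2 {Z, R}.
      Root Z: left subtree has 0 nodes { }, right has 1 {R}.
    Root C: left subtree has 2 nodes {A, F}, right has 0 { }.
      Root A: left subtree has 0 nodes { }, right has 1 {F}.

Y L D W U T Z R C A F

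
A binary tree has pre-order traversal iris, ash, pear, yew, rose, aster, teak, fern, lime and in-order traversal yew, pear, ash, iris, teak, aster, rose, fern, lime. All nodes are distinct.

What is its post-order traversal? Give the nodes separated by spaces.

yew pear ash teak aster lime fern rose iris

The first element of pre-order is the root; it splits in-order into left and right subtrees.
Root iris: left subtree has 3 nodes {yew, pear, ash}, right has 5 {teak, aster, rose, fern, lime}.
  Root ash: left subtree has 2 nodes {yew, pear}, right has 0 { }.
    Root pear: left subtree has 1 node {yew}, right has 0 { }.
  Root rose: left subtree has 2 nodes {teak, aster}, right has 2 {fern, lime}.
    Root aster: left subtree has 1 node {teak}, right has 0 { }.
    Root fern: left subtree has 0 nodes { }, right has 1 {lime}.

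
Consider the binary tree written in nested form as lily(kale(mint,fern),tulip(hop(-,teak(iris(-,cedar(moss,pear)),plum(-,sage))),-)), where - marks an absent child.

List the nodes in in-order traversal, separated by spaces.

mint kale fern lily hop iris moss cedar pear teak plum sage tulip

In-order visits the left subtree, then the node, then the right subtree.
At lily: go left to kale.
  At kale: go left to mint.
    mint is a leaf — visit mint.
  Visit kale.
  At kale: go right to fern.
    fern is a leaf — visit fern.
Visit lily.
At lily: go right to tulip.
  At tulip: go left to hop.
    At hop: no left child.
    Visit hop.
    At hop: go right to teak.
      At teak: go left to iris.
        At iris: no left child.
        Visit iris.
        At iris: go right to cedar.
          At cedar: go left to moss.
            moss is a leaf — visit moss.
          Visit cedar.
          At cedar: go right to pear.
            pear is a leaf — visit pear.
      Visit teak.
      At teak: go right to plum.
        At plum: no left child.
        Visit plum.
        At plum: go right to sage.
          sage is a leaf — visit sage.
  Visit tulip.
  At tulip: no right child.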